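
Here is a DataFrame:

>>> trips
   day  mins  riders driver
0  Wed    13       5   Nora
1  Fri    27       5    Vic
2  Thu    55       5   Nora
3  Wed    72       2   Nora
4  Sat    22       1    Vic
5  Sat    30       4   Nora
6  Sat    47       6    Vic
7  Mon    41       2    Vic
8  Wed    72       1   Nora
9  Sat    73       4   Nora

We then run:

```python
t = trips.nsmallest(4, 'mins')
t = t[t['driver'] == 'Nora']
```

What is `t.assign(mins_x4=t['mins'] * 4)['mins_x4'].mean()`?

86.0

take 4 rows with smallest mins:
   day  mins  riders driver
0  Wed    13       5   Nora
4  Sat    22       1    Vic
1  Fri    27       5    Vic
5  Sat    30       4   Nora
filter rows where driver == 'Nora':
   day  mins  riders driver
0  Wed    13       5   Nora
5  Sat    30       4   Nora
add column mins_x4 = t['mins'] * 4:
   day  mins  riders driver  mins_x4
0  Wed    13       5   Nora       52
5  Sat    30       4   Nora      120
So mean() = 86.0.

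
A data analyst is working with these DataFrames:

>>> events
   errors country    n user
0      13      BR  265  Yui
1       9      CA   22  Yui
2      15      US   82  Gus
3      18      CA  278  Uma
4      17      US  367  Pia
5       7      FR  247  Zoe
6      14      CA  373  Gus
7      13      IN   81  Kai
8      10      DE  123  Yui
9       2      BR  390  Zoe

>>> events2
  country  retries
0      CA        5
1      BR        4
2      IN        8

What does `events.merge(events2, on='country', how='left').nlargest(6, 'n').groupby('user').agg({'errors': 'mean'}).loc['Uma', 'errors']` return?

merge on 'country' (how='left') → 10 rows:
   errors country    n user  retries
0      13      BR  265  Yui      4.0
1       9      CA   22  Yui      5.0
2      15      US   82  Gus      NaN
3      18      CA  278  Uma      5.0
4      17      US  367  Pia      NaN
5       7      FR  247  Zoe      NaN
6      14      CA  373  Gus      5.0
7      13      IN   81  Kai      8.0
8      10      DE  123  Yui      NaN
9       2      BR  390  Zoe      4.0
take 6 rows with largest n:
   errors country    n user  retries
9       2      BR  390  Zoe      4.0
6      14      CA  373  Gus      5.0
4      17      US  367  Pia      NaN
3      18      CA  278  Uma      5.0
0      13      BR  265  Yui      4.0
5       7      FR  247  Zoe      NaN
group by user, mean of errors:
      errors
user        
Gus     14.0
Pia     17.0
Uma     18.0
Yui     13.0
Zoe      4.5

18.0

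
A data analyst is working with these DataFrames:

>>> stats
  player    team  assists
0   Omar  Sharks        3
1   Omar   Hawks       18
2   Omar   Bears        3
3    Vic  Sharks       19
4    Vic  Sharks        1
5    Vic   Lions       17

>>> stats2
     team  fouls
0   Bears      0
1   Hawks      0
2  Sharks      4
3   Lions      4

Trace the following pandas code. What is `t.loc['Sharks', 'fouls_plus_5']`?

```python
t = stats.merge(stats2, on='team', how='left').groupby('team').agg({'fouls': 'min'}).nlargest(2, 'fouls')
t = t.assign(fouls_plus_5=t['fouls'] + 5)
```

merge on 'team' (how='left') → 6 rows:
  player    team  assists  fouls
0   Omar  Sharks        3      4
1   Omar   Hawks       18      0
2   Omar   Bears        3      0
3    Vic  Sharks       19      4
4    Vic  Sharks        1      4
5    Vic   Lions       17      4
group by team, min of fouls:
        fouls
team         
Bears       0
Hawks       0
Lions       4
Sharks      4
take 2 rows with largest fouls:
        fouls
team         
Lions       4
Sharks      4
add column fouls_plus_5 = t['fouls'] + 5:
        fouls  fouls_plus_5
team                       
Lions       4             9
Sharks      4             9
So loc['Sharks', 'fouls_plus_5'] = 9.

9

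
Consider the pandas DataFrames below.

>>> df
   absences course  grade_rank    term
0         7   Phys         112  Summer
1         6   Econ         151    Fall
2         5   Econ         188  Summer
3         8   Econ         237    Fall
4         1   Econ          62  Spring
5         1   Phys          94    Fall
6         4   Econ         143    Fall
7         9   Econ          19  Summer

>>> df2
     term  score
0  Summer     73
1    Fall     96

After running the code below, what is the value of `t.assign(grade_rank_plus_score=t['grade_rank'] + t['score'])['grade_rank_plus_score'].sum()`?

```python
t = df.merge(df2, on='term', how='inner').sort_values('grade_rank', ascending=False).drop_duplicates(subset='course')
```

merge on 'term' (how='inner') → 7 rows:
   absences course  grade_rank    term  score
0         7   Phys         112  Summer     73
1         6   Econ         151    Fall     96
2         5   Econ         188  Summer     73
3         8   Econ         237    Fall     96
4         1   Phys          94    Fall     96
5         4   Econ         143    Fall     96
6         9   Econ          19  Summer     73
sort by grade_rank descending:
   absences course  grade_rank    term  score
3         8   Econ         237    Fall     96
2         5   Econ         188  Summer     73
1         6   Econ         151    Fall     96
5         4   Econ         143    Fall     96
0         7   Phys         112  Summer     73
4         1   Phys          94    Fall     96
6         9   Econ          19  Summer     73
drop duplicate course (keep=first):
   absences course  grade_rank    term  score
3         8   Econ         237    Fall     96
0         7   Phys         112  Summer     73
add column grade_rank_plus_score = t['grade_rank'] + t['score']:
   absences course  grade_rank    term  score  grade_rank_plus_score
3         8   Econ         237    Fall     96                    333
0         7   Phys         112  Summer     73                    185

518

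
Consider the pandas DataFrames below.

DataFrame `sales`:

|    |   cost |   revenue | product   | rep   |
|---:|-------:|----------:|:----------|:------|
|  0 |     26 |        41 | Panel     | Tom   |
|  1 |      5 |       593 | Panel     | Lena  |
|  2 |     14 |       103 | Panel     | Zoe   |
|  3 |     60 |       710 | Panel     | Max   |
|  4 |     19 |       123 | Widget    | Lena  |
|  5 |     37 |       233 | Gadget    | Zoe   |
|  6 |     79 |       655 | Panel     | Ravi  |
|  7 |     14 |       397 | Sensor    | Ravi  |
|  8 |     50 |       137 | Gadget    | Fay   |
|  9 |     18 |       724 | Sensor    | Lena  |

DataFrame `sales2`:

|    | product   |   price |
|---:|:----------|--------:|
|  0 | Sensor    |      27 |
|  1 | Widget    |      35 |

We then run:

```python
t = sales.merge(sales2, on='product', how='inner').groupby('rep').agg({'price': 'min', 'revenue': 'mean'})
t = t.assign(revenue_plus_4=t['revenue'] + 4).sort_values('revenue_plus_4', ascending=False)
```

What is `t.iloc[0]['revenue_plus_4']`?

merge on 'product' (how='inner') → 3 rows:
   cost  revenue product   rep  price
0    19      123  Widget  Lena     35
1    14      397  Sensor  Ravi     27
2    18      724  Sensor  Lena     27
group by rep: min(price), mean(revenue):
      price  revenue
rep                 
Lena     27    423.5
Ravi     27    397.0
add column revenue_plus_4 = t['revenue'] + 4:
      price  revenue  revenue_plus_4
rep                                 
Lena     27    423.5           427.5
Ravi     27    397.0           401.0
sort by revenue_plus_4 descending:
      price  revenue  revenue_plus_4
rep                                 
Lena     27    423.5           427.5
Ravi     27    397.0           401.0
Finally, value at position 0, column 'revenue_plus_4' = 427.5.

427.5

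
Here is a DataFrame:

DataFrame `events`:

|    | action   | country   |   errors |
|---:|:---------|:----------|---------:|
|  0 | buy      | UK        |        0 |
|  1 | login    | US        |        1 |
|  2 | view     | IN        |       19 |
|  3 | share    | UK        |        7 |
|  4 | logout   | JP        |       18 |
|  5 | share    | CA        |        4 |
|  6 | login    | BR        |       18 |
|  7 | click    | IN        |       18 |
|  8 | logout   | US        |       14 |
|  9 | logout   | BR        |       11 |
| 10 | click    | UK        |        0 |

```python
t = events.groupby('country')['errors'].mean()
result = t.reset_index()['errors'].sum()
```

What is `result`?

64.8333333333

group by country, mean of errors:
country
BR    14.500000
CA     4.000000
IN    18.500000
JP    18.000000
UK     2.333333
US     7.500000
Name: errors, dtype: float64
reset_index():
  country     errors
0      BR  14.500000
1      CA   4.000000
2      IN  18.500000
3      JP  18.000000
4      UK   2.333333
5      US   7.500000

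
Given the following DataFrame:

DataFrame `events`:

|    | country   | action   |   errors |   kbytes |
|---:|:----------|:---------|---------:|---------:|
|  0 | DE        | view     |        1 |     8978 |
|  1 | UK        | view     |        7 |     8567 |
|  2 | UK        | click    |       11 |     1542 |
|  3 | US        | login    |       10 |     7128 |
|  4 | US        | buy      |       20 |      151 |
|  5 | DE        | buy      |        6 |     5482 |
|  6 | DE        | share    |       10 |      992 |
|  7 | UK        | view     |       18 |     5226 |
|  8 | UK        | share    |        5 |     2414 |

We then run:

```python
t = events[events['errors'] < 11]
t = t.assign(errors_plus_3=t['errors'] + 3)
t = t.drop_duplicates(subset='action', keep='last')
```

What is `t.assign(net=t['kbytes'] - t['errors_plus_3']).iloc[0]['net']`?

8557

filter rows where errors < 11:
  country action  errors  kbytes
0      DE   view       1    8978
1      UK   view       7    8567
3      US  login      10    7128
5      DE    buy       6    5482
6      DE  share      10     992
8      UK  share       5    2414
add column errors_plus_3 = t['errors'] + 3:
  country action  errors  kbytes  errors_plus_3
0      DE   view       1    8978              4
1      UK   view       7    8567             10
3      US  login      10    7128             13
5      DE    buy       6    5482              9
6      DE  share      10     992             13
8      UK  share       5    2414              8
drop duplicate action (keep=last):
  country action  errors  kbytes  errors_plus_3
1      UK   view       7    8567             10
3      US  login      10    7128             13
5      DE    buy       6    5482              9
8      UK  share       5    2414              8
add column net = t['kbytes'] - t['errors_plus_3']:
  country action  errors  kbytes  errors_plus_3   net
1      UK   view       7    8567             10  8557
3      US  login      10    7128             13  7115
5      DE    buy       6    5482              9  5473
8      UK  share       5    2414              8  2406
Then the value at position 0, column 'net': 8557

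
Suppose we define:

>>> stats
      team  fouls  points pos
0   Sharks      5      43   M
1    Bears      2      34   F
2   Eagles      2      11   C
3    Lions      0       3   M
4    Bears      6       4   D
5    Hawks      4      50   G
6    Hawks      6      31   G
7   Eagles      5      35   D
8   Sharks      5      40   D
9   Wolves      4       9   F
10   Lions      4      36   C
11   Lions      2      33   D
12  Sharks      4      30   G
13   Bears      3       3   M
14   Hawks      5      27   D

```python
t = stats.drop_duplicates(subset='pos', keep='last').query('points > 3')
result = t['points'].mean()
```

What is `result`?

drop duplicate pos (keep=last):
      team  fouls  points pos
9   Wolves      4       9   F
10   Lions      4      36   C
12  Sharks      4      30   G
13   Bears      3       3   M
14   Hawks      5      27   D
filter rows where points > 3:
      team  fouls  points pos
9   Wolves      4       9   F
10   Lions      4      36   C
12  Sharks      4      30   G
14   Hawks      5      27   D
The mean of column 'points' is 25.5.

25.5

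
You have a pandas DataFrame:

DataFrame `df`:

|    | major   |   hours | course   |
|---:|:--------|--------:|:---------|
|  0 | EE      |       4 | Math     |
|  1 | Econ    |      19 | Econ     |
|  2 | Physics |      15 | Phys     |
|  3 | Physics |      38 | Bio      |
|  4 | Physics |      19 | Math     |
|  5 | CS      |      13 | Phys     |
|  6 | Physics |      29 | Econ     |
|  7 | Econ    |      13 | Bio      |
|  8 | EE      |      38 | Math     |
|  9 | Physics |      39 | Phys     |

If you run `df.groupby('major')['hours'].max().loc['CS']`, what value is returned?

13

group by major, max of hours:
major
CS         13
EE         38
Econ       19
Physics    39
Name: hours, dtype: int64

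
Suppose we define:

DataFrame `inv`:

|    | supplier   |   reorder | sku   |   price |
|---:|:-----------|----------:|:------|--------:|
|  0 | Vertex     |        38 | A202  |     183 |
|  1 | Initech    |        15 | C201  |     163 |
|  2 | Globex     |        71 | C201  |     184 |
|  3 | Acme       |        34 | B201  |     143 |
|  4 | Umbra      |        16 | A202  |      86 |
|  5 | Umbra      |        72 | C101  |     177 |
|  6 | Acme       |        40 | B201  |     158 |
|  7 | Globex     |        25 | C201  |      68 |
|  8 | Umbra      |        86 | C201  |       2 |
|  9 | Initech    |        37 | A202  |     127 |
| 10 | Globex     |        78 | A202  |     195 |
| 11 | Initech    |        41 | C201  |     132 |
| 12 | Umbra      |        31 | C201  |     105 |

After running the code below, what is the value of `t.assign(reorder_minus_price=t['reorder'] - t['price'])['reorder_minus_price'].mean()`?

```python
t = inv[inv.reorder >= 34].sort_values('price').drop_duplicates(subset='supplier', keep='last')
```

-115.2

filter rows where reorder >= 34:
   supplier  reorder   sku  price
0    Vertex       38  A202    183
2    Globex       71  C201    184
3      Acme       34  B201    143
5     Umbra       72  C101    177
6      Acme       40  B201    158
8     Umbra       86  C201      2
9   Initech       37  A202    127
10   Globex       78  A202    195
11  Initech       41  C201    132
sort by price:
   supplier  reorder   sku  price
8     Umbra       86  C201      2
9   Initech       37  A202    127
11  Initech       41  C201    132
3      Acme       34  B201    143
6      Acme       40  B201    158
5     Umbra       72  C101    177
0    Vertex       38  A202    183
2    Globex       71  C201    184
10   Globex       78  A202    195
drop duplicate supplier (keep=last):
   supplier  reorder   sku  price
11  Initech       41  C201    132
6      Acme       40  B201    158
5     Umbra       72  C101    177
0    Vertex       38  A202    183
10   Globex       78  A202    195
add column reorder_minus_price = t['reorder'] - t['price']:
   supplier  reorder   sku  price  reorder_minus_price
11  Initech       41  C201    132                  -91
6      Acme       40  B201    158                 -118
5     Umbra       72  C101    177                 -105
0    Vertex       38  A202    183                 -145
10   Globex       78  A202    195                 -117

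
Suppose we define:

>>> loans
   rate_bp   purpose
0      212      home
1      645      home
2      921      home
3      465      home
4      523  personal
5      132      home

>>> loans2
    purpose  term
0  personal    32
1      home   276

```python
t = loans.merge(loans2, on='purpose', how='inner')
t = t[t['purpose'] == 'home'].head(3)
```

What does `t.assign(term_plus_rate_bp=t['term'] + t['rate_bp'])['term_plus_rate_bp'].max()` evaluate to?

1197

merge on 'purpose' (how='inner') → 6 rows:
   rate_bp   purpose  term
0      212      home   276
1      645      home   276
2      921      home   276
3      465      home   276
4      523  personal    32
5      132      home   276
filter rows where purpose == 'home':
   rate_bp purpose  term
0      212    home   276
1      645    home   276
2      921    home   276
3      465    home   276
5      132    home   276
take first 3 rows:
   rate_bp purpose  term
0      212    home   276
1      645    home   276
2      921    home   276
add column term_plus_rate_bp = t['term'] + t['rate_bp']:
   rate_bp purpose  term  term_plus_rate_bp
0      212    home   276                488
1      645    home   276                921
2      921    home   276               1197
Hence 1197.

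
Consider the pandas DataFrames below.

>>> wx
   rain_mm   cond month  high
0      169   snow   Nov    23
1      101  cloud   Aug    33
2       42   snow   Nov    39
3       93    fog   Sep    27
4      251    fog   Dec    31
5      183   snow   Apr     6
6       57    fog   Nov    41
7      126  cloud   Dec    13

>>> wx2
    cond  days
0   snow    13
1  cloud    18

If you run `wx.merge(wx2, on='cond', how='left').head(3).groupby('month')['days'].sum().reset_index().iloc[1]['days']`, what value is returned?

merge on 'cond' (how='left') → 8 rows:
   rain_mm   cond month  high  days
0      169   snow   Nov    23  13.0
1      101  cloud   Aug    33  18.0
2       42   snow   Nov    39  13.0
3       93    fog   Sep    27   NaN
4      251    fog   Dec    31   NaN
5      183   snow   Apr     6  13.0
6       57    fog   Nov    41   NaN
7      126  cloud   Dec    13  18.0
take first 3 rows:
   rain_mm   cond month  high  days
0      169   snow   Nov    23  13.0
1      101  cloud   Aug    33  18.0
2       42   snow   Nov    39  13.0
group by month, sum of days:
month
Aug    18.0
Nov    26.0
Name: days, dtype: float64
reset_index():
  month  days
0   Aug  18.0
1   Nov  26.0
Finally, value at position 1, column 'days' = 26.0.

26.0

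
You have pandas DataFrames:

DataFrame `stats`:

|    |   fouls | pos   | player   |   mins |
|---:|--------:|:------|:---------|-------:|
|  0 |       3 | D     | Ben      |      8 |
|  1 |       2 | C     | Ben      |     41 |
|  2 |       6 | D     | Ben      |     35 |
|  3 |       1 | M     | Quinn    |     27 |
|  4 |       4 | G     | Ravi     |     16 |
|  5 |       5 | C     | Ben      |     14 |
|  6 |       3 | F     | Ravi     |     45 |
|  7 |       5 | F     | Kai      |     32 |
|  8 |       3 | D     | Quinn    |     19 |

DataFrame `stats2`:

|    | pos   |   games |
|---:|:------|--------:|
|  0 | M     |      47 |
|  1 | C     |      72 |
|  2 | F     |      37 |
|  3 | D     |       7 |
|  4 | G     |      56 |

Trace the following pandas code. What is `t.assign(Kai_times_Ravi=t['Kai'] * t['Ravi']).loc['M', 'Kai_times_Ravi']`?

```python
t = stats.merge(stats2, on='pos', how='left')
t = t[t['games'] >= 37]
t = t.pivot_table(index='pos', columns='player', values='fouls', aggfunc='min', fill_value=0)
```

merge on 'pos' (how='left') → 9 rows:
   fouls pos player  mins  games
0      3   D    Ben     8      7
1      2   C    Ben    41     72
2      6   D    Ben    35      7
3      1   M  Quinn    27     47
4      4   G   Ravi    16     56
5      5   C    Ben    14     72
6      3   F   Ravi    45     37
7      5   F    Kai    32     37
8      3   D  Quinn    19      7
filter rows where games >= 37:
   fouls pos player  mins  games
1      2   C    Ben    41     72
3      1   M  Quinn    27     47
4      4   G   Ravi    16     56
5      5   C    Ben    14     72
6      3   F   Ravi    45     37
7      5   F    Kai    32     37
pivot: rows=pos, cols=player, min(fouls):
player  Ben  Kai  Quinn  Ravi
pos                          
C         2    0      0     0
F         0    5      0     3
G         0    0      0     4
M         0    0      1     0
add column Kai_times_Ravi = t['Kai'] * t['Ravi']:
player  Ben  Kai  Quinn  Ravi  Kai_times_Ravi
pos                                          
C         2    0      0     0               0
F         0    5      0     3              15
G         0    0      0     4               0
M         0    0      1     0               0

0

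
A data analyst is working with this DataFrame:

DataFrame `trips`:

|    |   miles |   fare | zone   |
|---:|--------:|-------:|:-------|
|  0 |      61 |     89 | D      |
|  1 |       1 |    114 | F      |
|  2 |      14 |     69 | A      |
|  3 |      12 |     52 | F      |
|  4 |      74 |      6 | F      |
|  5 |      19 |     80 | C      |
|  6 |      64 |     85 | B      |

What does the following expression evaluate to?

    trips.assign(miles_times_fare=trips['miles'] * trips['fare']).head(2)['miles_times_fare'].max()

add column miles_times_fare = trips['miles'] * trips['fare']:
   miles  fare zone  miles_times_fare
0     61    89    D              5429
1      1   114    F               114
2     14    69    A               966
3     12    52    F               624
4     74     6    F               444
5     19    80    C              1520
6     64    85    B              5440
take first 2 rows:
   miles  fare zone  miles_times_fare
0     61    89    D              5429
1      1   114    F               114
Reading off the max of column 'miles_times_fare', we get 5429.

5429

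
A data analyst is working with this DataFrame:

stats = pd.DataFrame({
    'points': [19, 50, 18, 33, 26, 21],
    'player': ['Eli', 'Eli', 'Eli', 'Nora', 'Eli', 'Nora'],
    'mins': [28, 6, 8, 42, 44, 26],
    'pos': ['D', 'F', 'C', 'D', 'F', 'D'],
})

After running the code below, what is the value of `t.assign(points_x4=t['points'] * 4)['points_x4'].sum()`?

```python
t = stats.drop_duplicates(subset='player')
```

208

drop duplicate player (keep=first):
   points player  mins pos
0      19    Eli    28   D
3      33   Nora    42   D
add column points_x4 = t['points'] * 4:
   points player  mins pos  points_x4
0      19    Eli    28   D         76
3      33   Nora    42   D        132
So sum() = 208.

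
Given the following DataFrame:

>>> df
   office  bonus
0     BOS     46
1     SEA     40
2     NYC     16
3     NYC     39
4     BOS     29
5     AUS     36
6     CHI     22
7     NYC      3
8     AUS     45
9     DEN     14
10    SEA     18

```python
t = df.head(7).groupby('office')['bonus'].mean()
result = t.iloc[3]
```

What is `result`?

27.5

take first 7 rows:
  office  bonus
0    BOS     46
1    SEA     40
2    NYC     16
3    NYC     39
4    BOS     29
5    AUS     36
6    CHI     22
group by office, mean of bonus:
office
AUS    36.0
BOS    37.5
CHI    22.0
NYC    27.5
SEA    40.0
Name: bonus, dtype: float64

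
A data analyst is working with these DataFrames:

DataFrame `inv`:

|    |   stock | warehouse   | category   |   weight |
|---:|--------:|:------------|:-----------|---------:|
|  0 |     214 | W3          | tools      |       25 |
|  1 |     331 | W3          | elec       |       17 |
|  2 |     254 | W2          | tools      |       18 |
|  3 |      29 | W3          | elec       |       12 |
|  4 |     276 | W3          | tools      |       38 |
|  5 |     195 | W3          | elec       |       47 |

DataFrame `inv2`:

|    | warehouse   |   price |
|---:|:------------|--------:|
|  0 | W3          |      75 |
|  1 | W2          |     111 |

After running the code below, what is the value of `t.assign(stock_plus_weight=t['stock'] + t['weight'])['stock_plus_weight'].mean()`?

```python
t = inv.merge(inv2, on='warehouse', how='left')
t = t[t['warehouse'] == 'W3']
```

merge on 'warehouse' (how='left') → 6 rows:
   stock warehouse category  weight  price
0    214        W3    tools      25     75
1    331        W3     elec      17     75
2    254        W2    tools      18    111
3     29        W3     elec      12     75
4    276        W3    tools      38     75
5    195        W3     elec      47     75
filter rows where warehouse == 'W3':
   stock warehouse category  weight  price
0    214        W3    tools      25     75
1    331        W3     elec      17     75
3     29        W3     elec      12     75
4    276        W3    tools      38     75
5    195        W3     elec      47     75
add column stock_plus_weight = t['stock'] + t['weight']:
   stock warehouse category  weight  price  stock_plus_weight
0    214        W3    tools      25     75                239
1    331        W3     elec      17     75                348
3     29        W3     elec      12     75                 41
4    276        W3    tools      38     75                314
5    195        W3     elec      47     75                242
Then the mean of column 'stock_plus_weight': 236.8

236.8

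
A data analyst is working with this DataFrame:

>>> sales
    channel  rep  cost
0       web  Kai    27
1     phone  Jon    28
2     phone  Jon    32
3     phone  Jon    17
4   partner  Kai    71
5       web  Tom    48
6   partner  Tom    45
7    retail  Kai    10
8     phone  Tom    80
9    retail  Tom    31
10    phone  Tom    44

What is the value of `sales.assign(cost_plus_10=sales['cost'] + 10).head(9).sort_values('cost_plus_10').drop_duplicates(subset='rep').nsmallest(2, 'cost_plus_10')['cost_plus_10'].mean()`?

23.5

add column cost_plus_10 = sales['cost'] + 10:
    channel  rep  cost  cost_plus_10
0       web  Kai    27            37
1     phone  Jon    28            38
2     phone  Jon    32            42
3     phone  Jon    17            27
4   partner  Kai    71            81
5       web  Tom    48            58
6   partner  Tom    45            55
7    retail  Kai    10            20
8     phone  Tom    80            90
9    retail  Tom    31            41
10    phone  Tom    44            54
take first 9 rows:
   channel  rep  cost  cost_plus_10
0      web  Kai    27            37
1    phone  Jon    28            38
2    phone  Jon    32            42
3    phone  Jon    17            27
4  partner  Kai    71            81
5      web  Tom    48            58
6  partner  Tom    45            55
7   retail  Kai    10            20
8    phone  Tom    80            90
sort by cost_plus_10:
   channel  rep  cost  cost_plus_10
7   retail  Kai    10            20
3    phone  Jon    17            27
0      web  Kai    27            37
1    phone  Jon    28            38
2    phone  Jon    32            42
6  partner  Tom    45            55
5      web  Tom    48            58
4  partner  Kai    71            81
8    phone  Tom    80            90
drop duplicate rep (keep=first):
   channel  rep  cost  cost_plus_10
7   retail  Kai    10            20
3    phone  Jon    17            27
6  partner  Tom    45            55
take 2 rows with smallest cost_plus_10:
  channel  rep  cost  cost_plus_10
7  retail  Kai    10            20
3   phone  Jon    17            27
So mean() = 23.5.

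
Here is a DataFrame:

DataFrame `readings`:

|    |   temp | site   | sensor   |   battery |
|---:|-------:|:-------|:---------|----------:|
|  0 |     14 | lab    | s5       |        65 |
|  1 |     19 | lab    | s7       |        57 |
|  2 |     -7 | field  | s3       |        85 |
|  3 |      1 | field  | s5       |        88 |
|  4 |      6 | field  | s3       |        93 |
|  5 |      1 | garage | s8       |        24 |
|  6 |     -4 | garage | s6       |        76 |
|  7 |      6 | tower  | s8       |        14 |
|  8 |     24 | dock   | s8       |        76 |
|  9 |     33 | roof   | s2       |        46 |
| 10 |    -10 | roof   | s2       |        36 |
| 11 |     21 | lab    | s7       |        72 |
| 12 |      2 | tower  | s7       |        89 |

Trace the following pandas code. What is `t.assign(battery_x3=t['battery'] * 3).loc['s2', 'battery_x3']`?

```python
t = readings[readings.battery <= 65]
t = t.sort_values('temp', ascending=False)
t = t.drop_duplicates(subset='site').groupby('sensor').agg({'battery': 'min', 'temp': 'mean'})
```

filter rows where battery <= 65:
    temp    site sensor  battery
0     14     lab     s5       65
1     19     lab     s7       57
5      1  garage     s8       24
7      6   tower     s8       14
9     33    roof     s2       46
10   -10    roof     s2       36
sort by temp descending:
    temp    site sensor  battery
9     33    roof     s2       46
1     19     lab     s7       57
0     14     lab     s5       65
7      6   tower     s8       14
5      1  garage     s8       24
10   -10    roof     s2       36
drop duplicate site (keep=first):
   temp    site sensor  battery
9    33    roof     s2       46
1    19     lab     s7       57
7     6   tower     s8       14
5     1  garage     s8       24
group by sensor: min(battery), mean(temp):
        battery  temp
sensor               
s2           46  33.0
s7           57  19.0
s8           14   3.5
add column battery_x3 = t['battery'] * 3:
        battery  temp  battery_x3
sensor                           
s2           46  33.0         138
s7           57  19.0         171
s8           14   3.5          42
Then the value at row 's2', column 'battery_x3': 138

138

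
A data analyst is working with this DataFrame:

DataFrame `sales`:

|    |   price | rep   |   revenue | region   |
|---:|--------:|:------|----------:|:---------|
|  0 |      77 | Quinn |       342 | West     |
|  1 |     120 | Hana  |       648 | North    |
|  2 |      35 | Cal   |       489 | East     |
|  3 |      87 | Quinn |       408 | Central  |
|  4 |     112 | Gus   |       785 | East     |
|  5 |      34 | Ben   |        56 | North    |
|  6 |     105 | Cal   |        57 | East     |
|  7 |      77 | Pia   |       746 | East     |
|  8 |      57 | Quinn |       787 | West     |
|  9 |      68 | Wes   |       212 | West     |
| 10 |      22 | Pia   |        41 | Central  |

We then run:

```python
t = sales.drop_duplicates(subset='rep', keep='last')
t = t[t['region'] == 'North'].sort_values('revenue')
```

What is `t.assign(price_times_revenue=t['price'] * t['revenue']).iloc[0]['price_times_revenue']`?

1904

drop duplicate rep (keep=last):
    price    rep  revenue   region
1     120   Hana      648    North
4     112    Gus      785     East
5      34    Ben       56    North
6     105    Cal       57     East
8      57  Quinn      787     West
9      68    Wes      212     West
10     22    Pia       41  Central
filter rows where region == 'North':
   price   rep  revenue region
1    120  Hana      648  North
5     34   Ben       56  North
sort by revenue:
   price   rep  revenue region
5     34   Ben       56  North
1    120  Hana      648  North
add column price_times_revenue = t['price'] * t['revenue']:
   price   rep  revenue region  price_times_revenue
5     34   Ben       56  North                 1904
1    120  Hana      648  North                77760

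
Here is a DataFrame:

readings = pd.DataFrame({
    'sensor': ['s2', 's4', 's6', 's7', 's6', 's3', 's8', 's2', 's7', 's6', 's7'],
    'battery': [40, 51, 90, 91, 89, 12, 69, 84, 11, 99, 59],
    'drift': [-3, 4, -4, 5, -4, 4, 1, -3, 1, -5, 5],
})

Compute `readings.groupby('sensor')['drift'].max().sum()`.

group by sensor, max of drift:
sensor
s2   -3
s3    4
s4    4
s6   -4
s7    5
s8    1
Name: drift, dtype: int64
Finally, sum of the resulting series = 7.

7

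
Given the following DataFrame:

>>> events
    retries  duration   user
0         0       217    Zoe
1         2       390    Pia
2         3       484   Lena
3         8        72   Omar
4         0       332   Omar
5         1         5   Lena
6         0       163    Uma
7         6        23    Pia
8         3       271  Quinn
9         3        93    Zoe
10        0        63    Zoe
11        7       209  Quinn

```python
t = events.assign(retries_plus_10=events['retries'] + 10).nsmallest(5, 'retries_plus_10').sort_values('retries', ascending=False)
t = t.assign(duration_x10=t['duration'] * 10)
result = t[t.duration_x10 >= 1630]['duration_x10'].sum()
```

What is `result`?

7120

add column retries_plus_10 = events['retries'] + 10:
    retries  duration   user  retries_plus_10
0         0       217    Zoe               10
1         2       390    Pia               12
2         3       484   Lena               13
3         8        72   Omar               18
4         0       332   Omar               10
5         1         5   Lena               11
6         0       163    Uma               10
7         6        23    Pia               16
8         3       271  Quinn               13
9         3        93    Zoe               13
10        0        63    Zoe               10
11        7       209  Quinn               17
take 5 rows with smallest retries_plus_10:
    retries  duration  user  retries_plus_10
0         0       217   Zoe               10
4         0       332  Omar               10
6         0       163   Uma               10
10        0        63   Zoe               10
5         1         5  Lena               11
sort by retries descending:
    retries  duration  user  retries_plus_10
5         1         5  Lena               11
0         0       217   Zoe               10
4         0       332  Omar               10
6         0       163   Uma               10
10        0        63   Zoe               10
add column duration_x10 = t['duration'] * 10:
    retries  duration  user  retries_plus_10  duration_x10
5         1         5  Lena               11            50
0         0       217   Zoe               10          2170
4         0       332  Omar               10          3320
6         0       163   Uma               10          1630
10        0        63   Zoe               10           630
filter rows where duration_x10 >= 1630:
   retries  duration  user  retries_plus_10  duration_x10
0        0       217   Zoe               10          2170
4        0       332  Omar               10          3320
6        0       163   Uma               10          1630
The sum of column 'duration_x10' is 7120.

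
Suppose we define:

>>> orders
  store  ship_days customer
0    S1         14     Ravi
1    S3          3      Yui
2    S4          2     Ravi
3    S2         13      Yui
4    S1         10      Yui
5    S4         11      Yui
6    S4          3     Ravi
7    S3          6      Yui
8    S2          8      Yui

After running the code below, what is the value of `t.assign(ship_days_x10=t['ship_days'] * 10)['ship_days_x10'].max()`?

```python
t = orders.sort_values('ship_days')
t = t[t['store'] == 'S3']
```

sort by ship_days:
  store  ship_days customer
2    S4          2     Ravi
1    S3          3      Yui
6    S4          3     Ravi
7    S3          6      Yui
8    S2          8      Yui
4    S1         10      Yui
5    S4         11      Yui
3    S2         13      Yui
0    S1         14     Ravi
filter rows where store == 'S3':
  store  ship_days customer
1    S3          3      Yui
7    S3          6      Yui
add column ship_days_x10 = t['ship_days'] * 10:
  store  ship_days customer  ship_days_x10
1    S3          3      Yui             30
7    S3          6      Yui             60

60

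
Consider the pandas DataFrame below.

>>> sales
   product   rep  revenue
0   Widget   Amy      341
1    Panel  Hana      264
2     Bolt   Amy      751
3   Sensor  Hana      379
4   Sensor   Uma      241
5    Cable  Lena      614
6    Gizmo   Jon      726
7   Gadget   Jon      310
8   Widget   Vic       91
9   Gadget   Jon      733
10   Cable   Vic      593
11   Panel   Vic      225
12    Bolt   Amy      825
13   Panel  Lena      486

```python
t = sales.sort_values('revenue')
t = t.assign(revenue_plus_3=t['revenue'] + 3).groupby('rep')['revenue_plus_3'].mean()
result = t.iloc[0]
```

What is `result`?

642.0

sort by revenue:
   product   rep  revenue
8   Widget   Vic       91
11   Panel   Vic      225
4   Sensor   Uma      241
1    Panel  Hana      264
7   Gadget   Jon      310
0   Widget   Amy      341
3   Sensor  Hana      379
13   Panel  Lena      486
10   Cable   Vic      593
5    Cable  Lena      614
6    Gizmo   Jon      726
9   Gadget   Jon      733
2     Bolt   Amy      751
12    Bolt   Amy      825
add column revenue_plus_3 = t['revenue'] + 3:
   product   rep  revenue  revenue_plus_3
8   Widget   Vic       91              94
11   Panel   Vic      225             228
4   Sensor   Uma      241             244
1    Panel  Hana      264             267
7   Gadget   Jon      310             313
0   Widget   Amy      341             344
3   Sensor  Hana      379             382
13   Panel  Lena      486             489
10   Cable   Vic      593             596
5    Cable  Lena      614             617
6    Gizmo   Jon      726             729
9   Gadget   Jon      733             736
2     Bolt   Amy      751             754
12    Bolt   Amy      825             828
group by rep, mean of revenue_plus_3:
rep
Amy     642.000000
Hana    324.500000
Jon     592.666667
Lena    553.000000
Uma     244.000000
Vic     306.000000
Name: revenue_plus_3, dtype: float64
Finally, value at position 0 = 642.0.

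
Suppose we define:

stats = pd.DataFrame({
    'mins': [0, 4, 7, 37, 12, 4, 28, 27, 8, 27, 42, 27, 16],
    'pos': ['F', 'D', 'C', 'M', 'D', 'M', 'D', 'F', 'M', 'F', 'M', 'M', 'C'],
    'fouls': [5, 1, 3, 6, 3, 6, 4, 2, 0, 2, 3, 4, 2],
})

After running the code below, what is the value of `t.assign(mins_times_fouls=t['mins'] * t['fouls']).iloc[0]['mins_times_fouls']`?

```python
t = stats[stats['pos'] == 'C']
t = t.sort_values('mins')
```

filter rows where pos == 'C':
    mins pos  fouls
2      7   C      3
12    16   C      2
sort by mins:
    mins pos  fouls
2      7   C      3
12    16   C      2
add column mins_times_fouls = t['mins'] * t['fouls']:
    mins pos  fouls  mins_times_fouls
2      7   C      3                21
12    16   C      2                32
Hence 21.

21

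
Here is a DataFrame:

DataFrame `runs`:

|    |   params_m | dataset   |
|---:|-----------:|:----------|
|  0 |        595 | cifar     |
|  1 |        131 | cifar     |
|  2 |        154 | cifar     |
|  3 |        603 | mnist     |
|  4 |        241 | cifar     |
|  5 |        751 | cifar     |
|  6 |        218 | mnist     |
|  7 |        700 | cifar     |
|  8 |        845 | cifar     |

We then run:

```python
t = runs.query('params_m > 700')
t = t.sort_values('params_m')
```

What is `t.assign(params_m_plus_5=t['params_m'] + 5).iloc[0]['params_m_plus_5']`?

756

filter rows where params_m > 700:
   params_m dataset
5       751   cifar
8       845   cifar
sort by params_m:
   params_m dataset
5       751   cifar
8       845   cifar
add column params_m_plus_5 = t['params_m'] + 5:
   params_m dataset  params_m_plus_5
5       751   cifar              756
8       845   cifar              850
The value at position 0, column 'params_m_plus_5' is 756.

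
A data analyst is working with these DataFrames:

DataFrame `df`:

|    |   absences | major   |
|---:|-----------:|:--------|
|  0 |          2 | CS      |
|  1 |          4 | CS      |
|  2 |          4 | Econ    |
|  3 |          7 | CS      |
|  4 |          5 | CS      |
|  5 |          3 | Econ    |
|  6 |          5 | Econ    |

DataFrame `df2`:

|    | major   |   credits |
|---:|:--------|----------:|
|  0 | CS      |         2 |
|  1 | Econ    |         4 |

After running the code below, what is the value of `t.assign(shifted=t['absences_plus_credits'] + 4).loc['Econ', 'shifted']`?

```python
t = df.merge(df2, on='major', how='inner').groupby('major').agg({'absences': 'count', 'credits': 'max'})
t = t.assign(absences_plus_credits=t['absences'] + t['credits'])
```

merge on 'major' (how='inner') → 7 rows:
   absences major  credits
0         2    CS        2
1         4    CS        2
2         4  Econ        4
3         7    CS        2
4         5    CS        2
5         3  Econ        4
6         5  Econ        4
group by major: count(absences), max(credits):
       absences  credits
major                   
CS            4        2
Econ          3        4
add column absences_plus_credits = t['absences'] + t['credits']:
       absences  credits  absences_plus_credits
major                                          
CS            4        2                      6
Econ          3        4                      7
add column shifted = t['absences_plus_credits'] + 4:
       absences  credits  absences_plus_credits  shifted
major                                                   
CS            4        2                      6       10
Econ          3        4                      7       11
Finally, value at row 'Econ', column 'shifted' = 11.

11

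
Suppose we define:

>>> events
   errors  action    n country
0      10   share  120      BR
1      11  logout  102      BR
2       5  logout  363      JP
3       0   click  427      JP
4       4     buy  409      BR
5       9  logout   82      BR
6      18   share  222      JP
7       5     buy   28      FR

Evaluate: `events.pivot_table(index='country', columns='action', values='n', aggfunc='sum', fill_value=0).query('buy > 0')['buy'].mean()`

218.5

pivot: rows=country, cols=action, sum(n):
action   buy  click  logout  share
country                           
BR       409      0     184    120
FR        28      0       0      0
JP         0    427     363    222
filter rows where buy > 0:
action   buy  click  logout  share
country                           
BR       409      0     184    120
FR        28      0       0      0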